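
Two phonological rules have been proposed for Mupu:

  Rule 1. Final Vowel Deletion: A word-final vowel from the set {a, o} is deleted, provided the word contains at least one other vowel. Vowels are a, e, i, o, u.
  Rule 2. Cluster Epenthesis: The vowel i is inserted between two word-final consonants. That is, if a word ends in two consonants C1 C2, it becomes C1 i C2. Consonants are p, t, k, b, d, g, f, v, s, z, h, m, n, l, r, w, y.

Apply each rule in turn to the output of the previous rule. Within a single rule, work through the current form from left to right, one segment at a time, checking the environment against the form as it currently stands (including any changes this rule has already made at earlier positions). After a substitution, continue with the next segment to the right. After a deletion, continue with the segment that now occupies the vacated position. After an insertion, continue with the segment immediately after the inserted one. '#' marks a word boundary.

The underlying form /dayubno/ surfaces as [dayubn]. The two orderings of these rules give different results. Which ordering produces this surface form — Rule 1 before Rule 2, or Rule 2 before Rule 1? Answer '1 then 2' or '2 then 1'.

2 then 1

Order 1 then 2:
  1 Final Vowel Deletion: [dayubno] → [dayubn]
  2 Cluster Epenthesis: [dayubn] → [dayubin]
  result: [dayubin]
Order 2 then 1:
  2 Cluster Epenthesis: no change — [dayubno]
  1 Final Vowel Deletion: [dayubno] → [dayubn]
  result: [dayubn]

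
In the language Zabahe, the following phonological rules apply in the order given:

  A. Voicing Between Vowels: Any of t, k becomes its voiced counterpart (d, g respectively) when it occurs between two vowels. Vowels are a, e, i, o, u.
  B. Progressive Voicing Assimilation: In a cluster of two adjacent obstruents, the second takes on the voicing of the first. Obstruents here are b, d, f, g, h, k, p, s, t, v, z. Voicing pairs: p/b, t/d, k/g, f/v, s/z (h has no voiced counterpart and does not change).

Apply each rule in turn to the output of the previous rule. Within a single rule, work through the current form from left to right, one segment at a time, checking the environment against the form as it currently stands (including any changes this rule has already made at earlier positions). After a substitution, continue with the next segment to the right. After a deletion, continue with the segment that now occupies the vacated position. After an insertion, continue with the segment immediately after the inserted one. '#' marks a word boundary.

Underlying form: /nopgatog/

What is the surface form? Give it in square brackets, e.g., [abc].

A Voicing Between Vowels: [nopgatog] → [nopgadog]
B Progressive Voicing Assimilation: [nopgadog] → [nopkadog]

[nopkadog]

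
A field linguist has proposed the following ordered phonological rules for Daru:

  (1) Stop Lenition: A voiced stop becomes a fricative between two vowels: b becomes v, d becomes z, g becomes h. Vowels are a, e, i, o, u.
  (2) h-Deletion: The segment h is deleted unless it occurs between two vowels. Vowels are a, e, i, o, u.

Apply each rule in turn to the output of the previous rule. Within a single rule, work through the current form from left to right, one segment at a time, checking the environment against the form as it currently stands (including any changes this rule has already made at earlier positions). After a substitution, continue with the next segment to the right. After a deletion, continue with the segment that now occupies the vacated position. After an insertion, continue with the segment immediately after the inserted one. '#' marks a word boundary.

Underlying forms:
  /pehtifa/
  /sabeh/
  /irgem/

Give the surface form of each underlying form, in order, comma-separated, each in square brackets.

/pehtifa/:
  (1) Stop Lenition: no change — [pehtifa]
  (2) h-Deletion: [pehtifa] → [petifa]
/sabeh/:
  (1) Stop Lenition: [sabeh] → [saveh]
  (2) h-Deletion: [saveh] → [save]
/irgem/:
  (1) Stop Lenition: no change — [irgem]
  (2) h-Deletion: no change — [irgem]

[petifa], [save], [irgem]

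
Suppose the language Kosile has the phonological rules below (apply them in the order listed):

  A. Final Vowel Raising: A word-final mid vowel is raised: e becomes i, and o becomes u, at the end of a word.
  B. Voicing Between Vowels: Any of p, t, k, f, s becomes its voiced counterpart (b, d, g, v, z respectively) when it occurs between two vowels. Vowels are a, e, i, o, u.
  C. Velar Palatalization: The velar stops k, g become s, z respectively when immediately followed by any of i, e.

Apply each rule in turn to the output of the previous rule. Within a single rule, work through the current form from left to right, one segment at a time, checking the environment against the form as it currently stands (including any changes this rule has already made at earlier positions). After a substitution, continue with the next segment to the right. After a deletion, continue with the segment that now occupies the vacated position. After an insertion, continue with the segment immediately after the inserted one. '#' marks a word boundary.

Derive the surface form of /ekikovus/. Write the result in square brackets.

A Final Vowel Raising: no change — [ekikovus]
B Voicing Between Vowels: [ekikovus] → [egigovus]
C Velar Palatalization: [egigovus] → [ezigovus]

[ezigovus]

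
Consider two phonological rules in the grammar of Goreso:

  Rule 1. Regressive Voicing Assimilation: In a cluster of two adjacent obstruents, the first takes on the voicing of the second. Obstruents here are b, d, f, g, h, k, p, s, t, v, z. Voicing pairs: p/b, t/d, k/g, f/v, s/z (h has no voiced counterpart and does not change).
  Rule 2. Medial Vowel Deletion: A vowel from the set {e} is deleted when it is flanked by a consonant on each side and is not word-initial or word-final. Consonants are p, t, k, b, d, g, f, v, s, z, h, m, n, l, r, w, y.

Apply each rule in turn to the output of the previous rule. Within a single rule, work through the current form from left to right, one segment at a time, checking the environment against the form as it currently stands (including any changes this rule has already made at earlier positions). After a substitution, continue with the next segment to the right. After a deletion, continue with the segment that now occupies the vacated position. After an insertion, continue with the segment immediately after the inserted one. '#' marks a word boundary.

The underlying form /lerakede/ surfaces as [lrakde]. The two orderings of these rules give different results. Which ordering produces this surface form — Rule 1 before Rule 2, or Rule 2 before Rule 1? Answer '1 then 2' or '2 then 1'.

Order 1 then 2:
  1 Regressive Voicing Assimilation: no change — [lerakede]
  2 Medial Vowel Deletion: [lerakede] → [lrakde]
  result: [lrakde]
Order 2 then 1:
  2 Medial Vowel Deletion: [lerakede] → [lrakde]
  1 Regressive Voicing Assimilation: [lrakde] → [lragde]
  result: [lragde]

1 then 2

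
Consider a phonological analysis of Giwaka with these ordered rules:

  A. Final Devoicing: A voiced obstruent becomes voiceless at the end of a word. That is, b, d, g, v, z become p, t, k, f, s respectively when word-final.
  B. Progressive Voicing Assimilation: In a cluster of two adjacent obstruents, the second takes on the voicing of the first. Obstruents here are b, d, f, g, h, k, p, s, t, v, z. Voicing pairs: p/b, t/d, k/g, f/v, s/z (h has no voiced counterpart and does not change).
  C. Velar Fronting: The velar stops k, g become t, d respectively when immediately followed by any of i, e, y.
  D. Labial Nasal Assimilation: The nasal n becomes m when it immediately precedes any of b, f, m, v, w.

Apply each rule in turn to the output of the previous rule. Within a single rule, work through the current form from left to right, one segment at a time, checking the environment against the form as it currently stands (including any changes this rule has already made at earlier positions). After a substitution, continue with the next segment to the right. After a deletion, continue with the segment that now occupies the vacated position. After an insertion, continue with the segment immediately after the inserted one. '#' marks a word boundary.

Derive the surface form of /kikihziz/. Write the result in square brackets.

A Final Devoicing: [kikihziz] → [kikihzis]
B Progressive Voicing Assimilation: [kikihzis] → [kikihsis]
C Velar Fronting: [kikihsis] → [titihsis]
D Labial Nasal Assimilation: no change — [titihsis]

[titihsis]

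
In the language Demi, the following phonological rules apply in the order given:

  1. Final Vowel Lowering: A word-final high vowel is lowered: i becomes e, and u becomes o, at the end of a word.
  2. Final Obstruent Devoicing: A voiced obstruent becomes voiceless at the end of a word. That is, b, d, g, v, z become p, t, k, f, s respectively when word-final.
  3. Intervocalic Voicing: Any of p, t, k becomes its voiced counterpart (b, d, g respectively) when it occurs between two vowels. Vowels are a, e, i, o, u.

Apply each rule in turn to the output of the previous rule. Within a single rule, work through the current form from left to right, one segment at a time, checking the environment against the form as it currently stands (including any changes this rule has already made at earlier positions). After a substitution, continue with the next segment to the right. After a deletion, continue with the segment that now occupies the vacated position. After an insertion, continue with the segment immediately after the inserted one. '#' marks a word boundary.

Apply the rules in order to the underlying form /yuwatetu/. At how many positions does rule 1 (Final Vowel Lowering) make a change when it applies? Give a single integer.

1 Final Vowel Lowering: [yuwatetu] → [yuwateto]
2 Final Obstruent Devoicing: no change — [yuwateto]
3 Intervocalic Voicing: [yuwateto] → [yuwadedo]
Rule 1 changed 1 position(s).

1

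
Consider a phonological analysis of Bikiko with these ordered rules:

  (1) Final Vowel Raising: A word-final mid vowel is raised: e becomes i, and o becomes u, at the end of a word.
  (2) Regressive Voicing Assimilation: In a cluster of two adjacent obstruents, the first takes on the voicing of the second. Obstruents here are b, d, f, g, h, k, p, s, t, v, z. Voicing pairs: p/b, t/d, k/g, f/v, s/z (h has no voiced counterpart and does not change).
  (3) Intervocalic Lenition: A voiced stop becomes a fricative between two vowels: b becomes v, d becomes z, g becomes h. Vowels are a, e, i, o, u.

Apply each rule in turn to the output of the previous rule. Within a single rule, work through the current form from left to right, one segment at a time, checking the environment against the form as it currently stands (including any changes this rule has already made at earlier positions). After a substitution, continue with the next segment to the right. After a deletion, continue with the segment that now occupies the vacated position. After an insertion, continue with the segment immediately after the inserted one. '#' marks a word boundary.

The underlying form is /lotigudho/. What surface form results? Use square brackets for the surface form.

[lotihuthu]

(1) Final Vowel Raising: [lotigudho] → [lotigudhu]
(2) Regressive Voicing Assimilation: [lotigudhu] → [lotiguthu]
(3) Intervocalic Lenition: [lotiguthu] → [lotihuthu]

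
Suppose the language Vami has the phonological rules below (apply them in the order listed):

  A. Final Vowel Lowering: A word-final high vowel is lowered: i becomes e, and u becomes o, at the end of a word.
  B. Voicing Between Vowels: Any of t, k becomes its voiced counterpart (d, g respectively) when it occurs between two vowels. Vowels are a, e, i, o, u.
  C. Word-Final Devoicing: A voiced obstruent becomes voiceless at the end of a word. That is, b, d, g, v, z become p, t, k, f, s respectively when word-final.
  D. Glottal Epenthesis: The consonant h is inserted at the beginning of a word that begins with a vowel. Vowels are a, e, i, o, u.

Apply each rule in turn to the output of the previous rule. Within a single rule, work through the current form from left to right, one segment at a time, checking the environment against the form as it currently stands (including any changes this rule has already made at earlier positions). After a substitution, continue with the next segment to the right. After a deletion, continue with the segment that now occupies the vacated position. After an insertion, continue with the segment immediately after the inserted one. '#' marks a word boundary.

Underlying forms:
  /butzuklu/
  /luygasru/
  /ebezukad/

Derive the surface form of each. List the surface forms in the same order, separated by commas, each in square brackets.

/butzuklu/:
  A Final Vowel Lowering: [butzuklu] → [butzuklo]
  B Voicing Between Vowels: no change — [butzuklo]
  C Word-Final Devoicing: no change — [butzuklo]
  D Glottal Epenthesis: no change — [butzuklo]
/luygasru/:
  A Final Vowel Lowering: [luygasru] → [luygasro]
  B Voicing Between Vowels: no change — [luygasro]
  C Word-Final Devoicing: no change — [luygasro]
  D Glottal Epenthesis: no change — [luygasro]
/ebezukad/:
  A Final Vowel Lowering: no change — [ebezukad]
  B Voicing Between Vowels: [ebezukad] → [ebezugad]
  C Word-Final Devoicing: [ebezugad] → [ebezugat]
  D Glottal Epenthesis: [ebezugat] → [hebezugat]

[butzuklo], [luygasro], [hebezugat]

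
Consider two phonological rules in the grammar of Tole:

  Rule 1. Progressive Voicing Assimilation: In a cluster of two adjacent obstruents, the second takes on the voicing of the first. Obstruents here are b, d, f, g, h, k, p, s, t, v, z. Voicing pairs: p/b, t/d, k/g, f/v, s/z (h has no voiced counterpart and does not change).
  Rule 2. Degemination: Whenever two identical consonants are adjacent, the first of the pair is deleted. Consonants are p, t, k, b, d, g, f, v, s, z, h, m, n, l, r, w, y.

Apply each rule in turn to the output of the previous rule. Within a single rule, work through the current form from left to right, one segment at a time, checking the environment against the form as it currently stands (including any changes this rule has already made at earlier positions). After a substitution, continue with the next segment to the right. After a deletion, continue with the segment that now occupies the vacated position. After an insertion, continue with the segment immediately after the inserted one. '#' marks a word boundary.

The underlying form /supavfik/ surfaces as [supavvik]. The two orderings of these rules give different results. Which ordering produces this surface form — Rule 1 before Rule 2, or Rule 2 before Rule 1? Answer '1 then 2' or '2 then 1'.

Order 1 then 2:
  1 Progressive Voicing Assimilation: [supavfik] → [supavvik]
  2 Degemination: [supavvik] → [supavik]
  result: [supavik]
Order 2 then 1:
  2 Degemination: no change — [supavfik]
  1 Progressive Voicing Assimilation: [supavfik] → [supavvik]
  result: [supavvik]

2 then 1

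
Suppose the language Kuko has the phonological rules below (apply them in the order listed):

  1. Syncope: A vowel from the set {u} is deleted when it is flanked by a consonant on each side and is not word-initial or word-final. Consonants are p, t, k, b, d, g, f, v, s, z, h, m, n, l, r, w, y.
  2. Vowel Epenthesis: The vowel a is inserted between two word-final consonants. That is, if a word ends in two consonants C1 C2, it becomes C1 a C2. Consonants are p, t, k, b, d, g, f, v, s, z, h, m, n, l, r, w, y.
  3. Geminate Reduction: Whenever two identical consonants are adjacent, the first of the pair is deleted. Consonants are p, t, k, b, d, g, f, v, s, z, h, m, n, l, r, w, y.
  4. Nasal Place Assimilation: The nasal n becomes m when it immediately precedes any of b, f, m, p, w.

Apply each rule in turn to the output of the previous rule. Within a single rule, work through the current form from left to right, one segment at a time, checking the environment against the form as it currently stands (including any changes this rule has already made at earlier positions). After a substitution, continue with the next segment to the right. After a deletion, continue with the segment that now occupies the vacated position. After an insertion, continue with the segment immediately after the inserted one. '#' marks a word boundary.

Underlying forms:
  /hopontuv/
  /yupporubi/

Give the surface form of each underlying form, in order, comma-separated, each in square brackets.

/hopontuv/:
  1 Syncope: [hopontuv] → [hopontv]
  2 Vowel Epenthesis: [hopontv] → [hopontav]
  3 Geminate Reduction: no change — [hopontav]
  4 Nasal Place Assimilation: no change — [hopontav]
/yupporubi/:
  1 Syncope: [yupporubi] → [ypporbi]
  2 Vowel Epenthesis: no change — [ypporbi]
  3 Geminate Reduction: [ypporbi] → [yporbi]
  4 Nasal Place Assimilation: no change — [yporbi]

[hopontav], [yporbi]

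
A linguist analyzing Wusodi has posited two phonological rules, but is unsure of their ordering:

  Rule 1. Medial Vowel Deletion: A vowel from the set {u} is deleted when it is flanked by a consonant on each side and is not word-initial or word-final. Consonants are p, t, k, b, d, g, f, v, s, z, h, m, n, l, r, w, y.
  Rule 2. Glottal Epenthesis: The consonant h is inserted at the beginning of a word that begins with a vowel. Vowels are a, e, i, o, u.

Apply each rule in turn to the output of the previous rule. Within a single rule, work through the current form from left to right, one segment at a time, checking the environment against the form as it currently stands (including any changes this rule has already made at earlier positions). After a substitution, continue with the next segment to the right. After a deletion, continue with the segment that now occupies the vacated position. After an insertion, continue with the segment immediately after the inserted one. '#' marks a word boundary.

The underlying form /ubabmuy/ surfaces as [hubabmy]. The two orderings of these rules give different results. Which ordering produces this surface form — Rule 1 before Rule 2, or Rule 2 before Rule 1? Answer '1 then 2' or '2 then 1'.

1 then 2

Order 1 then 2:
  1 Medial Vowel Deletion: [ubabmuy] → [ubabmy]
  2 Glottal Epenthesis: [ubabmy] → [hubabmy]
  result: [hubabmy]
Order 2 then 1:
  2 Glottal Epenthesis: [ubabmuy] → [hubabmuy]
  1 Medial Vowel Deletion: [hubabmuy] → [hbabmy]
  result: [hbabmy]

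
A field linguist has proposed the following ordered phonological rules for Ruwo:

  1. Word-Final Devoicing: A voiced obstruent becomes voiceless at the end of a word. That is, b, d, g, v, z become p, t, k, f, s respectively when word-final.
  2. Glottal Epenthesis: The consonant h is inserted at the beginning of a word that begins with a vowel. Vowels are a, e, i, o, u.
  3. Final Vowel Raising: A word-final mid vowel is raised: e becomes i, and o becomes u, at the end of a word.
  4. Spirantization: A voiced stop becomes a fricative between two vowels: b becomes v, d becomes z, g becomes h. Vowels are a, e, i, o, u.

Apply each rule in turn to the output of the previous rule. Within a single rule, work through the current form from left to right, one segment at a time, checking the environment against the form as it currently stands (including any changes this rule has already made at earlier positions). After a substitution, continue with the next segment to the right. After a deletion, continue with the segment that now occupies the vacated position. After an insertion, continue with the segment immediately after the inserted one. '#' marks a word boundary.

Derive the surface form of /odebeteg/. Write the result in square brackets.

[hozevetek]

1 Word-Final Devoicing: [odebeteg] → [odebetek]
2 Glottal Epenthesis: [odebetek] → [hodebetek]
3 Final Vowel Raising: no change — [hodebetek]
4 Spirantization: [hodebetek] → [hozevetek]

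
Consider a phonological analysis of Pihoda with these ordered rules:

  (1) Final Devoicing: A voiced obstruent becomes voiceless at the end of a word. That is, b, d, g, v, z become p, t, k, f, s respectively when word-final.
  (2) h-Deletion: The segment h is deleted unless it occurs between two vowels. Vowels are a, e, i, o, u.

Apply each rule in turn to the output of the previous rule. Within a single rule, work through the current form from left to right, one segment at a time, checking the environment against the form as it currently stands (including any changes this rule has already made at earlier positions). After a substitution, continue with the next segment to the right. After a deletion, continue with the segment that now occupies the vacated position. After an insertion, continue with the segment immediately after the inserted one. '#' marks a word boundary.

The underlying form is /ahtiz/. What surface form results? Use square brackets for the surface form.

(1) Final Devoicing: [ahtiz] → [ahtis]
(2) h-Deletion: [ahtis] → [atis]

[atis]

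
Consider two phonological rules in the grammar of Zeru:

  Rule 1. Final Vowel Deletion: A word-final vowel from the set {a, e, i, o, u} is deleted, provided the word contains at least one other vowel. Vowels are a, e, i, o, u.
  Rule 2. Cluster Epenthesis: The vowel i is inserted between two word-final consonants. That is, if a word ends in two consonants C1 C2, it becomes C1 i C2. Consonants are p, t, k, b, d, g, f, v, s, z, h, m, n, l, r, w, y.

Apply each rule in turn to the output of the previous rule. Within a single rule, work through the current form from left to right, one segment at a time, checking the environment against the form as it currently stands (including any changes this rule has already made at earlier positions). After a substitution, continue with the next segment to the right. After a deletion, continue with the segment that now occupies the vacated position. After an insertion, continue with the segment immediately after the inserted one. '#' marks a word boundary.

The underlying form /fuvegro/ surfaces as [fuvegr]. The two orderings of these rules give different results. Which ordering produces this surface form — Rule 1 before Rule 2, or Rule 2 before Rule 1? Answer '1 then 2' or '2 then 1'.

2 then 1

Order 1 then 2:
  1 Final Vowel Deletion: [fuvegro] → [fuvegr]
  2 Cluster Epenthesis: [fuvegr] → [fuvegir]
  result: [fuvegir]
Order 2 then 1:
  2 Cluster Epenthesis: no change — [fuvegro]
  1 Final Vowel Deletion: [fuvegro] → [fuvegr]
  result: [fuvegr]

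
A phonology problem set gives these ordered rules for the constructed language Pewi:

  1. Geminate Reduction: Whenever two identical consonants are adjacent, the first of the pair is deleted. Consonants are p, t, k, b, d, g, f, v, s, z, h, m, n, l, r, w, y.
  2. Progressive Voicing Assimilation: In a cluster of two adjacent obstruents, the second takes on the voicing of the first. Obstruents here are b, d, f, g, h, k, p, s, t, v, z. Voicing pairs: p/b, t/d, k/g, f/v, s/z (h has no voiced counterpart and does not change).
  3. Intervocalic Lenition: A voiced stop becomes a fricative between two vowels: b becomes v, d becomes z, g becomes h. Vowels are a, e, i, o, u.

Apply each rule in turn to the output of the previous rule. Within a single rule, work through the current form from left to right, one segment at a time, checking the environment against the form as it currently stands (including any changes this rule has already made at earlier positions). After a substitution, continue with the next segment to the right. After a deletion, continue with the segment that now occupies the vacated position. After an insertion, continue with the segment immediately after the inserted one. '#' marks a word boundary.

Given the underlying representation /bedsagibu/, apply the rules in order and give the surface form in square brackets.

1 Geminate Reduction: no change — [bedsagibu]
2 Progressive Voicing Assimilation: [bedsagibu] → [bedzagibu]
3 Intervocalic Lenition: [bedzagibu] → [bedzahivu]

[bedzahivu]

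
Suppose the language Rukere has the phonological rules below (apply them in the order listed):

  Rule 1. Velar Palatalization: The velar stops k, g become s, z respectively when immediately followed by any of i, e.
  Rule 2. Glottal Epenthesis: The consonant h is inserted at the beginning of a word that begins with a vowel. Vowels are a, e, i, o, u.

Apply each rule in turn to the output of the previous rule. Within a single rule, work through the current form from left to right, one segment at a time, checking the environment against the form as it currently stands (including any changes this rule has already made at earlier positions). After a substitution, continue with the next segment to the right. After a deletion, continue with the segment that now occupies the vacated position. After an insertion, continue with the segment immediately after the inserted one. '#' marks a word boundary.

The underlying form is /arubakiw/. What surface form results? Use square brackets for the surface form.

[harubasiw]

Rule 1 Velar Palatalization: [arubakiw] → [arubasiw]
Rule 2 Glottal Epenthesis: [arubasiw] → [harubasiw]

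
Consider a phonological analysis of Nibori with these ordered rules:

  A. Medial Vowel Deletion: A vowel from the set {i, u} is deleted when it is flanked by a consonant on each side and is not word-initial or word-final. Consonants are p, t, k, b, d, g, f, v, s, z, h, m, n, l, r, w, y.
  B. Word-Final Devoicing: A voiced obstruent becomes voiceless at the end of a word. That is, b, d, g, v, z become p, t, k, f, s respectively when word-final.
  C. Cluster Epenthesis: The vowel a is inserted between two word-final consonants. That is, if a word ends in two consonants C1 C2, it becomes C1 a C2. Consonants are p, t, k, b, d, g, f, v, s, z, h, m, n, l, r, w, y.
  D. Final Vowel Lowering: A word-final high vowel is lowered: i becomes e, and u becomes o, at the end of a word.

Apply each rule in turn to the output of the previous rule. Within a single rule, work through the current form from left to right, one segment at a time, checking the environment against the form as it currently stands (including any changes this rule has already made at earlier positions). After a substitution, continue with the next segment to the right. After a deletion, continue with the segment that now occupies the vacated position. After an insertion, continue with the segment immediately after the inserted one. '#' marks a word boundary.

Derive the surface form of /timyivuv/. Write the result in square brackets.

[tmyvaf]

A Medial Vowel Deletion: [timyivuv] → [tmyvv]
B Word-Final Devoicing: [tmyvv] → [tmyvf]
C Cluster Epenthesis: [tmyvf] → [tmyvaf]
D Final Vowel Lowering: no change — [tmyvaf]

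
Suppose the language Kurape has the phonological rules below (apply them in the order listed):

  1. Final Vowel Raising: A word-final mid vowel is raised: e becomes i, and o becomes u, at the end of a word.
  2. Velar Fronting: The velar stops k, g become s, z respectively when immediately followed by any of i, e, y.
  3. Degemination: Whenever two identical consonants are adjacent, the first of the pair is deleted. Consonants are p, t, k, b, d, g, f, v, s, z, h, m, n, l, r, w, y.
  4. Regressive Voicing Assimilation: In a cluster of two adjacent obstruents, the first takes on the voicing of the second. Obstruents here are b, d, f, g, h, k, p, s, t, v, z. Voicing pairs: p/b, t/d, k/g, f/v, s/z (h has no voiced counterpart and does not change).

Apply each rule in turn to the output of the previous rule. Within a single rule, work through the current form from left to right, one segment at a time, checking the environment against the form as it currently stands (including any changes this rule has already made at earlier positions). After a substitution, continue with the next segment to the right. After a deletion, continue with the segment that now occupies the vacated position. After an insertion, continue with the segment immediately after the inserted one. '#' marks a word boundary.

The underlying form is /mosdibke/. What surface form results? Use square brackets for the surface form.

1 Final Vowel Raising: [mosdibke] → [mosdibki]
2 Velar Fronting: [mosdibki] → [mosdibsi]
3 Degemination: no change — [mosdibsi]
4 Regressive Voicing Assimilation: [mosdibsi] → [mozdipsi]

[mozdipsi]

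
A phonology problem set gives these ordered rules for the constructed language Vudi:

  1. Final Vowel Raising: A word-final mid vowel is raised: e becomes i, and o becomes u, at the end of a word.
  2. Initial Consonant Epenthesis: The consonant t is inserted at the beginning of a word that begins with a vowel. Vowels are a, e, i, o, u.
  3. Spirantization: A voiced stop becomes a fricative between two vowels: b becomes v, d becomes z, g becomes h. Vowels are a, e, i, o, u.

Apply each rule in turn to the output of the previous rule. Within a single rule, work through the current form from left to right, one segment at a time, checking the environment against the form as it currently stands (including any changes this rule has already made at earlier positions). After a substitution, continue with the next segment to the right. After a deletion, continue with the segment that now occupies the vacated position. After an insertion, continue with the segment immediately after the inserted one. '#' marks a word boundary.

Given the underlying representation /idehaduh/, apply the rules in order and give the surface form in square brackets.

1 Final Vowel Raising: no change — [idehaduh]
2 Initial Consonant Epenthesis: [idehaduh] → [tidehaduh]
3 Spirantization: [tidehaduh] → [tizehazuh]

[tizehazuh]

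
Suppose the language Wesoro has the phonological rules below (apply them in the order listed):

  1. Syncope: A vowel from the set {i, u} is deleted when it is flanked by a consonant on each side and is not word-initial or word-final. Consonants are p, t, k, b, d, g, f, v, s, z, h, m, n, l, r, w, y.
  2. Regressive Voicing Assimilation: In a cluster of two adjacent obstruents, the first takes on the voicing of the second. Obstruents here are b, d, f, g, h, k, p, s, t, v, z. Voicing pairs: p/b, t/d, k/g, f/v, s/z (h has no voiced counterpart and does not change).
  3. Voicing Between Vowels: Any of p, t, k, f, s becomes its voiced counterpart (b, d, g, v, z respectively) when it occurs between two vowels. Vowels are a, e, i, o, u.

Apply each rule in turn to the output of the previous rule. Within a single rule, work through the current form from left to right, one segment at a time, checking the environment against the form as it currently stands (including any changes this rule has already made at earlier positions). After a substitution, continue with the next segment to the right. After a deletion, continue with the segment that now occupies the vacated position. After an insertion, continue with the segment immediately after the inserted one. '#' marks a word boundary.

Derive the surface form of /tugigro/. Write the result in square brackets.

1 Syncope: [tugigro] → [tggro]
2 Regressive Voicing Assimilation: [tggro] → [dggro]
3 Voicing Between Vowels: no change — [dggro]

[dggro]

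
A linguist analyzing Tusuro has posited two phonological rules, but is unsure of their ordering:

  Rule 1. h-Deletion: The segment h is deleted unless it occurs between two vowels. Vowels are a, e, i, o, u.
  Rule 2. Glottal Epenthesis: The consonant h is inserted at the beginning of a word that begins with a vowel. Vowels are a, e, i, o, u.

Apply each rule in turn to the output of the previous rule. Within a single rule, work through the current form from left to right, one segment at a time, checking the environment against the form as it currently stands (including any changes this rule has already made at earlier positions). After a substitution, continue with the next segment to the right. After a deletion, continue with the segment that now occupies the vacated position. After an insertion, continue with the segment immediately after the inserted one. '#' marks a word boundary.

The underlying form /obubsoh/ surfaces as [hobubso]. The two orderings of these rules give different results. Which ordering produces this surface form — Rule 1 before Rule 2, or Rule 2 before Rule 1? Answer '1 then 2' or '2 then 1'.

Order 1 then 2:
  1 h-Deletion: [obubsoh] → [obubso]
  2 Glottal Epenthesis: [obubso] → [hobubso]
  result: [hobubso]
Order 2 then 1:
  2 Glottal Epenthesis: [obubsoh] → [hobubsoh]
  1 h-Deletion: [hobubsoh] → [obubso]
  result: [obubso]

1 then 2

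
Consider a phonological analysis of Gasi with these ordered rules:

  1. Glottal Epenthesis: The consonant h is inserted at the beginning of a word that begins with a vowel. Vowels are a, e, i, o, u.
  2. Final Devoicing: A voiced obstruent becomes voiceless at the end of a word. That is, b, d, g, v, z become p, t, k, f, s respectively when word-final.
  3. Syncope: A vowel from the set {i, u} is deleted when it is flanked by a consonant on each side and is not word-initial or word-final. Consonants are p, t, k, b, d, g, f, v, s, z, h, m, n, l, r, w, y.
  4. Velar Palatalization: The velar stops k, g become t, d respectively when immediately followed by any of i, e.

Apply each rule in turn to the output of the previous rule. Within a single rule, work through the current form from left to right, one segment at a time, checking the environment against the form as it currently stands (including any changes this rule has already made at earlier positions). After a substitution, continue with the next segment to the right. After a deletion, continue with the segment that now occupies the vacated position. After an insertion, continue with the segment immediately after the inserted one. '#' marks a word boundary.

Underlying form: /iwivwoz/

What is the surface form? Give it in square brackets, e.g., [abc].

[hwvwos]

1 Glottal Epenthesis: [iwivwoz] → [hiwivwoz]
2 Final Devoicing: [hiwivwoz] → [hiwivwos]
3 Syncope: [hiwivwos] → [hwvwos]
4 Velar Palatalization: no change — [hwvwos]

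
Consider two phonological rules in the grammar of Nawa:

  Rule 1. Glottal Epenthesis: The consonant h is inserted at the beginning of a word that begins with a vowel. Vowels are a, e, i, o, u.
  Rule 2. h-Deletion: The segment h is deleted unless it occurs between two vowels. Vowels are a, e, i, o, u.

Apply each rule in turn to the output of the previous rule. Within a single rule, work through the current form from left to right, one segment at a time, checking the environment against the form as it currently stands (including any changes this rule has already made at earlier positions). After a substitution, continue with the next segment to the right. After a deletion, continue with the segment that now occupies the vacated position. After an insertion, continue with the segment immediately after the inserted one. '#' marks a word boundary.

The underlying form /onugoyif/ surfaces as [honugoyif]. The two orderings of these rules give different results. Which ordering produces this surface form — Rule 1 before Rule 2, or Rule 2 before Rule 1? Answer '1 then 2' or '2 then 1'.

2 then 1

Order 1 then 2:
  1 Glottal Epenthesis: [onugoyif] → [honugoyif]
  2 h-Deletion: [honugoyif] → [onugoyif]
  result: [onugoyif]
Order 2 then 1:
  2 h-Deletion: no change — [onugoyif]
  1 Glottal Epenthesis: [onugoyif] → [honugoyif]
  result: [honugoyif]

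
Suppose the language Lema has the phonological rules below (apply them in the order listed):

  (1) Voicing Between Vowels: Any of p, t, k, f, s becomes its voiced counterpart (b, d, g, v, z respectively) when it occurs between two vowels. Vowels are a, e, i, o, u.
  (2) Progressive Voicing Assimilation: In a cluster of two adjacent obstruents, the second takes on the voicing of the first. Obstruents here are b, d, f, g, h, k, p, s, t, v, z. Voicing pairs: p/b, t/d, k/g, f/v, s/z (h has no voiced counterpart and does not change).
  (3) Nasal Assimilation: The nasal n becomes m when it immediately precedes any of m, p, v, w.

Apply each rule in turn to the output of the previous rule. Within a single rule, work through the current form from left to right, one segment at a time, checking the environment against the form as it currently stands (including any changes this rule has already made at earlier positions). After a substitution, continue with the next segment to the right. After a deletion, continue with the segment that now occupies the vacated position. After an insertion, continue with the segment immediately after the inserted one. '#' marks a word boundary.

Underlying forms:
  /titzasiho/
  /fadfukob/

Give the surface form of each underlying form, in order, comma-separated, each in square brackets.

[titsaziho], [fadvugob]

/titzasiho/:
  (1) Voicing Between Vowels: [titzasiho] → [titzaziho]
  (2) Progressive Voicing Assimilation: [titzaziho] → [titsaziho]
  (3) Nasal Assimilation: no change — [titsaziho]
/fadfukob/:
  (1) Voicing Between Vowels: [fadfukob] → [fadfugob]
  (2) Progressive Voicing Assimilation: [fadfugob] → [fadvugob]
  (3) Nasal Assimilation: no change — [fadvugob]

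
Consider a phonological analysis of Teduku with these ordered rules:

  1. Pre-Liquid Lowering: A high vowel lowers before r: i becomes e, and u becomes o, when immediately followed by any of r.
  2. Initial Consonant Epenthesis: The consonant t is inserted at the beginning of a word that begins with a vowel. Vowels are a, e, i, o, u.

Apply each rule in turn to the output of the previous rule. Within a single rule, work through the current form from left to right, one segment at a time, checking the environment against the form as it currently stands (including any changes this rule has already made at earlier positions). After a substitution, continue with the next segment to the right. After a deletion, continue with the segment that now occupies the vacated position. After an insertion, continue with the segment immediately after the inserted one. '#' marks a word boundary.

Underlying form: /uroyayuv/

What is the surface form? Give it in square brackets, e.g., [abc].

[toroyayuv]

1 Pre-Liquid Lowering: [uroyayuv] → [oroyayuv]
2 Initial Consonant Epenthesis: [oroyayuv] → [toroyayuv]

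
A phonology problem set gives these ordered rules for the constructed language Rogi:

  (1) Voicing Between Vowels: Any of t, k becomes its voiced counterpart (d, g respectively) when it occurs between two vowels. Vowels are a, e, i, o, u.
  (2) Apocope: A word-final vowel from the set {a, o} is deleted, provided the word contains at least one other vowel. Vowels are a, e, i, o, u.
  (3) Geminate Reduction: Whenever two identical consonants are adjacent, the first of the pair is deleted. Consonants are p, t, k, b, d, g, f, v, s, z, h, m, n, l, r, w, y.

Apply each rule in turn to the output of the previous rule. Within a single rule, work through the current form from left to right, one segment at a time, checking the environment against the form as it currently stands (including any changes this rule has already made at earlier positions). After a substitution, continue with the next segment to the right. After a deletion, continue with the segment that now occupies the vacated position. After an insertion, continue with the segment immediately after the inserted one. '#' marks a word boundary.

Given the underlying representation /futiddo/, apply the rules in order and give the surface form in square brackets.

[fudid]

(1) Voicing Between Vowels: [futiddo] → [fudiddo]
(2) Apocope: [fudiddo] → [fudidd]
(3) Geminate Reduction: [fudidd] → [fudid]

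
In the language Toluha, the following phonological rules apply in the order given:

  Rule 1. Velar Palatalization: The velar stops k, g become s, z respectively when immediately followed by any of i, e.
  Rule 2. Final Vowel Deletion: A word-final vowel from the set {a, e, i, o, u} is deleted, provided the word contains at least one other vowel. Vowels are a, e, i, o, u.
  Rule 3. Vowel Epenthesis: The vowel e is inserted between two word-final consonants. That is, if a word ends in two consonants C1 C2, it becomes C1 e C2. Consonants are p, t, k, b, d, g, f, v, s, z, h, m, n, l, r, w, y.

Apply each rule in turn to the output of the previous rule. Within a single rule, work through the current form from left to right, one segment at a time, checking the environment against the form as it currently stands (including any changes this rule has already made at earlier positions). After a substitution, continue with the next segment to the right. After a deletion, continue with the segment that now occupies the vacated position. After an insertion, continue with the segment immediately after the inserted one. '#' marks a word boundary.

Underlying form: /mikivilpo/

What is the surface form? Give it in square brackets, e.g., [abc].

Rule 1 Velar Palatalization: [mikivilpo] → [misivilpo]
Rule 2 Final Vowel Deletion: [misivilpo] → [misivilp]
Rule 3 Vowel Epenthesis: [misivilp] → [misivilep]

[misivilep]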